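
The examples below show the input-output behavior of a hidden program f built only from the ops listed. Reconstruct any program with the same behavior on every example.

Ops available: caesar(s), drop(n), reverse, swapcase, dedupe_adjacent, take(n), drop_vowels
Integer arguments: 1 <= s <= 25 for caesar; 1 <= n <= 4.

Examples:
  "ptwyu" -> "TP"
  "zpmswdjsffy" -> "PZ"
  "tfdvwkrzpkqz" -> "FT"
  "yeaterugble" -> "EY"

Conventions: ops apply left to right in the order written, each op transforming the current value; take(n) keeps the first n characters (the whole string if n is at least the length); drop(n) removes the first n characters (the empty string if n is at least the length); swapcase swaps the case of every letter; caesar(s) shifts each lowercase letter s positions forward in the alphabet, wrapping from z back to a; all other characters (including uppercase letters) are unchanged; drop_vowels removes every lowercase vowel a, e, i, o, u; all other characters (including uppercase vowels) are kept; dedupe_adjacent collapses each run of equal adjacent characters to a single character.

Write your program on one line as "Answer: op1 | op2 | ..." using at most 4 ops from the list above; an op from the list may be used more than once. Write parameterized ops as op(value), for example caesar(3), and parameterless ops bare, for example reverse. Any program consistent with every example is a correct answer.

dedupe_adjacent | take(2) | reverse | swapcase

Check, running the answer program on each example:
  "ptwyu" -> "ptwyu" -> "pt" -> "tp" -> "TP"
  "zpmswdjsffy" -> "zpmswdjsfy" -> "zp" -> "pz" -> "PZ"
  "tfdvwkrzpkqz" -> "tfdvwkrzpkqz" -> "tf" -> "ft" -> "FT"
  "yeaterugble" -> "yeaterugble" -> "ye" -> "ey" -> "EY"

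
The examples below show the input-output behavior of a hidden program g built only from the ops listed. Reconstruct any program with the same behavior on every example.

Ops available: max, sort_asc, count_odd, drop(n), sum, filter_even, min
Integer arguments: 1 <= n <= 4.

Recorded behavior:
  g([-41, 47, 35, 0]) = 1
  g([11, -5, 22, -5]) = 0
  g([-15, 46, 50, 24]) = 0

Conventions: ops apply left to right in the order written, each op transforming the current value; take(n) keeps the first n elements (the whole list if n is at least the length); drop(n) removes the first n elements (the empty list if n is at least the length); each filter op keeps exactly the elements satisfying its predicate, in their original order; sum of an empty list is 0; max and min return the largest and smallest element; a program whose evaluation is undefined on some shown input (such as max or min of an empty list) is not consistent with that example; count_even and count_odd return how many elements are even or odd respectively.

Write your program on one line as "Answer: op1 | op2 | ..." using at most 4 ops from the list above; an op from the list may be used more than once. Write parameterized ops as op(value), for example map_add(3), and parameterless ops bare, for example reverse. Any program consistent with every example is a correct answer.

sort_asc | drop(3) | count_odd

Check, running the answer program on each example:
  [-41, 47, 35, 0] -> [-41, 0, 35, 47] -> [47] -> 1
  [11, -5, 22, -5] -> [-5, -5, 11, 22] -> [22] -> 0
  [-15, 46, 50, 24] -> [-15, 24, 46, 50] -> [50] -> 0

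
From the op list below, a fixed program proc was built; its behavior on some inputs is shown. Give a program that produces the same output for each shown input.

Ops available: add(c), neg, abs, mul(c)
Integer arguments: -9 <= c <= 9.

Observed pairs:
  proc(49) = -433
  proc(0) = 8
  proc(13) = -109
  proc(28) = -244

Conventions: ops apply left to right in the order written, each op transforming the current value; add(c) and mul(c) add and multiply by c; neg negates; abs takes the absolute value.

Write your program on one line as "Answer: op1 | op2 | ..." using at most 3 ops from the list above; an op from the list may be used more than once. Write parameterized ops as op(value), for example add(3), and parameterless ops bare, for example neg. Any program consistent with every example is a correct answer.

mul(9) | add(-8) | mul(-1)

Check, running the answer program on each example:
  49 -> 441 -> 433 -> -433
  0 -> 0 -> -8 -> 8
  13 -> 117 -> 109 -> -109
  28 -> 252 -> 244 -> -244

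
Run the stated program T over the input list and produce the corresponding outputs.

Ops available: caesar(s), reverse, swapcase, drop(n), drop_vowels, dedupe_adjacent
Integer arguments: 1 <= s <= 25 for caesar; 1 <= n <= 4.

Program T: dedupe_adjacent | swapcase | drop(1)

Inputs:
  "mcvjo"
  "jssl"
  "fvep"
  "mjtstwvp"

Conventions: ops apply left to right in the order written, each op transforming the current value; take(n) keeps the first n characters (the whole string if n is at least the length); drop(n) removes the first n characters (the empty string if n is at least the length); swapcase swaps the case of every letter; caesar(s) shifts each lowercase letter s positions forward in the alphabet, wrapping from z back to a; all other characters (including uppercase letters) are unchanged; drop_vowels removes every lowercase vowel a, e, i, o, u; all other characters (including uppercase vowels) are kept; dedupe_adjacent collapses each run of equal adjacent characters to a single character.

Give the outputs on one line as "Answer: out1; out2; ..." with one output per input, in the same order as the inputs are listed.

Execution, op by op:
  "mcvjo" -> "mcvjo" -> "MCVJO" -> "CVJO"
  "jssl" -> "jsl" -> "JSL" -> "SL"
  "fvep" -> "fvep" -> "FVEP" -> "VEP"
  "mjtstwvp" -> "mjtstwvp" -> "MJTSTWVP" -> "JTSTWVP"

"CVJO"; "SL"; "VEP"; "JTSTWVP"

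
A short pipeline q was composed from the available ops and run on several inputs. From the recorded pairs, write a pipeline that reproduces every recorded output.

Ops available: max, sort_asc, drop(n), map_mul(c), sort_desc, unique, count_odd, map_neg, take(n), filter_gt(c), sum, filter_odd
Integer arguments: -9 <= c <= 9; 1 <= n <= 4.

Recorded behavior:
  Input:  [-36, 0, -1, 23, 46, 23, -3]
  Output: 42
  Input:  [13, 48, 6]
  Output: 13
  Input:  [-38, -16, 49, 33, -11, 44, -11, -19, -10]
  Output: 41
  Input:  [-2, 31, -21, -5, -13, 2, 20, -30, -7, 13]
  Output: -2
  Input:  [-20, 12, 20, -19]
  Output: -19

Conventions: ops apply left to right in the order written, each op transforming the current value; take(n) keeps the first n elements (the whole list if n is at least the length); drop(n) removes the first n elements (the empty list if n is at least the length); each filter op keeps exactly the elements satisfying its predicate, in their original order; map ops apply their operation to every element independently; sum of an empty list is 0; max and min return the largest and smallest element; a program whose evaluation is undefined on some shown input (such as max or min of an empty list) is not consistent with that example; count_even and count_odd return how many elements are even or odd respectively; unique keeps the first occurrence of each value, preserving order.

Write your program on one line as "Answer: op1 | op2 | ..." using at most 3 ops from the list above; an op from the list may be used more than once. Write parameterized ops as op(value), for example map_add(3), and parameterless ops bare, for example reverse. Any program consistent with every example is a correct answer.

filter_odd | sum

Check, running the answer program on each example:
  [-36, 0, -1, 23, 46, 23, -3] -> [-1, 23, 23, -3] -> 42
  [13, 48, 6] -> [13] -> 13
  [-38, -16, 49, 33, -11, 44, -11, -19, -10] -> [49, 33, -11, -11, -19] -> 41
  [-2, 31, -21, -5, -13, 2, 20, -30, -7, 13] -> [31, -21, -5, -13, -7, 13] -> -2
  [-20, 12, 20, -19] -> [-19] -> -19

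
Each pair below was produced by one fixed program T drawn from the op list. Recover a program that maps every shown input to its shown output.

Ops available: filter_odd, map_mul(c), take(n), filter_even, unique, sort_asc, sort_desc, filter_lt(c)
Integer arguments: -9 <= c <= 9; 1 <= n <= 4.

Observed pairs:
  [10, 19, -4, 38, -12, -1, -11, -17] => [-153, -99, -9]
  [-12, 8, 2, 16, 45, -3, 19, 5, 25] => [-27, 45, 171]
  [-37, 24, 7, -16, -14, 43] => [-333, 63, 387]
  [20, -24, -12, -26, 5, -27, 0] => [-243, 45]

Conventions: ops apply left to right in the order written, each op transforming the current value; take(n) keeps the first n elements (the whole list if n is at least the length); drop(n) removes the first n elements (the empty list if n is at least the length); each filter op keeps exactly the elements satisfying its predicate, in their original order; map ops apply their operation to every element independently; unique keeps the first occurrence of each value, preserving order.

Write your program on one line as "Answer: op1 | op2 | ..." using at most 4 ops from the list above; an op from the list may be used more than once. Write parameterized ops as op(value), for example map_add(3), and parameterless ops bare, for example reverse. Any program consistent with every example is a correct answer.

sort_asc | filter_odd | map_mul(9) | take(3)

Check, running the answer program on each example:
  [10, 19, -4, 38, -12, -1, -11, -17] -> [-17, -12, -11, -4, -1, 10, 19, 38] -> [-17, -11, -1, 19] -> [-153, -99, -9, 171] -> [-153, -99, -9]
  [-12, 8, 2, 16, 45, -3, 19, 5, 25] -> [-12, -3, 2, 5, 8, 16, 19, 25, 45] -> [-3, 5, 19, 25, 45] -> [-27, 45, 171, 225, 405] -> [-27, 45, 171]
  [-37, 24, 7, -16, -14, 43] -> [-37, -16, -14, 7, 24, 43] -> [-37, 7, 43] -> [-333, 63, 387] -> [-333, 63, 387]
  [20, -24, -12, -26, 5, -27, 0] -> [-27, -26, -24, -12, 0, 5, 20] -> [-27, 5] -> [-243, 45] -> [-243, 45]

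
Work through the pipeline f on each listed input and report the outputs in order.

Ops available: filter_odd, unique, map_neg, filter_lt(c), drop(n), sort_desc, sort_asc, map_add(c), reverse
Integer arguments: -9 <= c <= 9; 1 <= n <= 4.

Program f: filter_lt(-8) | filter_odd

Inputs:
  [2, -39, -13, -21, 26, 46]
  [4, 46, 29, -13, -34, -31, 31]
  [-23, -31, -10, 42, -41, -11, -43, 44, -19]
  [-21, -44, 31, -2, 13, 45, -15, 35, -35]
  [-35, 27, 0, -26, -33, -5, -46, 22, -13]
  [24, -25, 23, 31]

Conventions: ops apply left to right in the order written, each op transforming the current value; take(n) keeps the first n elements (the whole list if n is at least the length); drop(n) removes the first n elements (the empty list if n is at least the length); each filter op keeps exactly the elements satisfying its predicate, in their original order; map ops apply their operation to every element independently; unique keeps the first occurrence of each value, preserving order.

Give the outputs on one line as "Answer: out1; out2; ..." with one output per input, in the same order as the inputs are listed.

Execution, op by op:
  [2, -39, -13, -21, 26, 46] -> [-39, -13, -21] -> [-39, -13, -21]
  [4, 46, 29, -13, -34, -31, 31] -> [-13, -34, -31] -> [-13, -31]
  [-23, -31, -10, 42, -41, -11, -43, 44, -19] -> [-23, -31, -10, -41, -11, -43, -19] -> [-23, -31, -41, -11, -43, -19]
  [-21, -44, 31, -2, 13, 45, -15, 35, -35] -> [-21, -44, -15, -35] -> [-21, -15, -35]
  [-35, 27, 0, -26, -33, -5, -46, 22, -13] -> [-35, -26, -33, -46, -13] -> [-35, -33, -13]
  [24, -25, 23, 31] -> [-25] -> [-25]

[-39, -13, -21]; [-13, -31]; [-23, -31, -41, -11, -43, -19]; [-21, -15, -35]; [-35, -33, -13]; [-25]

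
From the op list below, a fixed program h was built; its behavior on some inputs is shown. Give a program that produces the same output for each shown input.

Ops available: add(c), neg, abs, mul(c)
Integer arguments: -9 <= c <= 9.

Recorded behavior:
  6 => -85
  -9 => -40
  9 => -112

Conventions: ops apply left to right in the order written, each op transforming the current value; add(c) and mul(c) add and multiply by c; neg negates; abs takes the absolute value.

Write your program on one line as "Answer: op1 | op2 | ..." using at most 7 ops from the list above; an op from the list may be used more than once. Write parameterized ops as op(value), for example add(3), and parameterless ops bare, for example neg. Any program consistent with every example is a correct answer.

add(4) | abs | neg | mul(-9) | add(-5) | neg

Check, running the answer program on each example:
  6 -> 10 -> 10 -> -10 -> 90 -> 85 -> -85
  -9 -> -5 -> 5 -> -5 -> 45 -> 40 -> -40
  9 -> 13 -> 13 -> -13 -> 117 -> 112 -> -112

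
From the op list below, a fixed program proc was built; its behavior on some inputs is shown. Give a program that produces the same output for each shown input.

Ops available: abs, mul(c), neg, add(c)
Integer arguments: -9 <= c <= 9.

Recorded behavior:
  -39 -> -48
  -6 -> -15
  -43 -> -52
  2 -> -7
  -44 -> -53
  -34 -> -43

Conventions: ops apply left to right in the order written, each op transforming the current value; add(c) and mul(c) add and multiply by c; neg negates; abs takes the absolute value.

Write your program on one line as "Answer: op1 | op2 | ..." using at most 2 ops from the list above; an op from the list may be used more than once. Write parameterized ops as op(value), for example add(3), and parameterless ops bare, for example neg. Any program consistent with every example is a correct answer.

add(-1) | add(-8)

Check, running the answer program on each example:
  -39 -> -40 -> -48
  -6 -> -7 -> -15
  -43 -> -44 -> -52
  2 -> 1 -> -7
  -44 -> -45 -> -53
  -34 -> -35 -> -43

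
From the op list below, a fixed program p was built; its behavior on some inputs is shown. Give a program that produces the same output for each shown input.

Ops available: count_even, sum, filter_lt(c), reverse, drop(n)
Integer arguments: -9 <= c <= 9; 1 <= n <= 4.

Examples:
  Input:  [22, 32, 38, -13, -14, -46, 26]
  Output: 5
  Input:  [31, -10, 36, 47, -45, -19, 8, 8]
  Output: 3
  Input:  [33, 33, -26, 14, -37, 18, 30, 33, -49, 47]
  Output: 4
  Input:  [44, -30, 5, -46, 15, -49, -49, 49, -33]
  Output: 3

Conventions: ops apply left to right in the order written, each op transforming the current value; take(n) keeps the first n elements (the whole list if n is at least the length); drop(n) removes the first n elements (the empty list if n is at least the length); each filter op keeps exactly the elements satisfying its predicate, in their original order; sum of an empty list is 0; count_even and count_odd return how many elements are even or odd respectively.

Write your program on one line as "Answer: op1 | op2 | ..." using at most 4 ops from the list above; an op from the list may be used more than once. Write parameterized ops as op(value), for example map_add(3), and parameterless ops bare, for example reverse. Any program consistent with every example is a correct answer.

reverse | drop(1) | reverse | count_even

Check, running the answer program on each example:
  [22, 32, 38, -13, -14, -46, 26] -> [26, -46, -14, -13, 38, 32, 22] -> [-46, -14, -13, 38, 32, 22] -> [22, 32, 38, -13, -14, -46] -> 5
  [31, -10, 36, 47, -45, -19, 8, 8] -> [8, 8, -19, -45, 47, 36, -10, 31] -> [8, -19, -45, 47, 36, -10, 31] -> [31, -10, 36, 47, -45, -19, 8] -> 3
  [33, 33, -26, 14, -37, 18, 30, 33, -49, 47] -> [47, -49, 33, 30, 18, -37, 14, -26, 33, 33] -> [-49, 33, 30, 18, -37, 14, -26, 33, 33] -> [33, 33, -26, 14, -37, 18, 30, 33, -49] -> 4
  [44, -30, 5, -46, 15, -49, -49, 49, -33] -> [-33, 49, -49, -49, 15, -46, 5, -30, 44] -> [49, -49, -49, 15, -46, 5, -30, 44] -> [44, -30, 5, -46, 15, -49, -49, 49] -> 3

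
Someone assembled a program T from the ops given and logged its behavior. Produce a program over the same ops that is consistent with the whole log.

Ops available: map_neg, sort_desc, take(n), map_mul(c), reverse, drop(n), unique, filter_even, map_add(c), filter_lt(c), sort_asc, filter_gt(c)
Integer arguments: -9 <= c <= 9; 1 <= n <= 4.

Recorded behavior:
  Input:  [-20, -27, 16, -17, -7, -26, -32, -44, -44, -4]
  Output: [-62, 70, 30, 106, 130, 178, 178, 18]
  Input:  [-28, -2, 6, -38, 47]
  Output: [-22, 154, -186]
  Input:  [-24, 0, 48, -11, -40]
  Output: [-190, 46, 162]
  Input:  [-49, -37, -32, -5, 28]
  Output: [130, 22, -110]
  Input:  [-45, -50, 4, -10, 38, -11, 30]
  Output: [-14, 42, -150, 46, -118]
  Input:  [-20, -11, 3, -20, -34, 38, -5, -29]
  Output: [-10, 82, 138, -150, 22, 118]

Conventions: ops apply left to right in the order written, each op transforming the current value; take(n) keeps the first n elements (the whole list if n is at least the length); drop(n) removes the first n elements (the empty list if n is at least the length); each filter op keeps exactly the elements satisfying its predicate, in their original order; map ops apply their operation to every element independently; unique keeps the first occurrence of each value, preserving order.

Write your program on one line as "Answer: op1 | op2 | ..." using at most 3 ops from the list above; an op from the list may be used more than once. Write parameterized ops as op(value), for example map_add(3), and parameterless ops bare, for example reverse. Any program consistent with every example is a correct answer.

map_mul(-4) | map_add(2) | drop(2)

Check, running the answer program on each example:
  [-20, -27, 16, -17, -7, -26, -32, -44, -44, -4] -> [80, 108, -64, 68, 28, 104, 128, 176, 176, 16] -> [82, 110, -62, 70, 30, 106, 130, 178, 178, 18] -> [-62, 70, 30, 106, 130, 178, 178, 18]
  [-28, -2, 6, -38, 47] -> [112, 8, -24, 152, -188] -> [114, 10, -22, 154, -186] -> [-22, 154, -186]
  [-24, 0, 48, -11, -40] -> [96, 0, -192, 44, 160] -> [98, 2, -190, 46, 162] -> [-190, 46, 162]
  [-49, -37, -32, -5, 28] -> [196, 148, 128, 20, -112] -> [198, 150, 130, 22, -110] -> [130, 22, -110]
  [-45, -50, 4, -10, 38, -11, 30] -> [180, 200, -16, 40, -152, 44, -120] -> [182, 202, -14, 42, -150, 46, -118] -> [-14, 42, -150, 46, -118]
  [-20, -11, 3, -20, -34, 38, -5, -29] -> [80, 44, -12, 80, 136, -152, 20, 116] -> [82, 46, -10, 82, 138, -150, 22, 118] -> [-10, 82, 138, -150, 22, 118]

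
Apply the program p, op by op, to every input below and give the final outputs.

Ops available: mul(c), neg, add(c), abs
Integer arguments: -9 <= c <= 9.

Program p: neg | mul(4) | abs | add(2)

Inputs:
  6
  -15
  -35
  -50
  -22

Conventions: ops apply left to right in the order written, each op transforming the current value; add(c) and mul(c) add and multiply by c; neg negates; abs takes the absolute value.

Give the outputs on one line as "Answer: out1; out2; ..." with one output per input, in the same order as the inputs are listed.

26; 62; 142; 202; 90

Execution, op by op:
  6 -> -6 -> -24 -> 24 -> 26
  -15 -> 15 -> 60 -> 60 -> 62
  -35 -> 35 -> 140 -> 140 -> 142
  -50 -> 50 -> 200 -> 200 -> 202
  -22 -> 22 -> 88 -> 88 -> 90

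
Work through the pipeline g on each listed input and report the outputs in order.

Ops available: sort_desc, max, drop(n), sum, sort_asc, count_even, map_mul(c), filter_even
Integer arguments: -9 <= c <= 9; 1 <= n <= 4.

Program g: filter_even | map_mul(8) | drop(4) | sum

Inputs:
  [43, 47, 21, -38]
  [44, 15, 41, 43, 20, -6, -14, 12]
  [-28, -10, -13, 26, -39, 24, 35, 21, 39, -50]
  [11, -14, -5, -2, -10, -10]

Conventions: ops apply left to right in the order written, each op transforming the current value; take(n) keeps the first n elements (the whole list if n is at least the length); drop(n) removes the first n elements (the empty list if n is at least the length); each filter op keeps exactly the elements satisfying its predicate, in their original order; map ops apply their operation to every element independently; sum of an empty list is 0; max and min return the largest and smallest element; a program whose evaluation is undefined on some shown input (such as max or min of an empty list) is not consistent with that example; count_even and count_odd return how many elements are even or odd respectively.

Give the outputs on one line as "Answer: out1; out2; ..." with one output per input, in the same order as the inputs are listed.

Execution, op by op:
  [43, 47, 21, -38] -> [-38] -> [-304] -> [] -> 0
  [44, 15, 41, 43, 20, -6, -14, 12] -> [44, 20, -6, -14, 12] -> [352, 160, -48, -112, 96] -> [96] -> 96
  [-28, -10, -13, 26, -39, 24, 35, 21, 39, -50] -> [-28, -10, 26, 24, -50] -> [-224, -80, 208, 192, -400] -> [-400] -> -400
  [11, -14, -5, -2, -10, -10] -> [-14, -2, -10, -10] -> [-112, -16, -80, -80] -> [] -> 0

0; 96; -400; 0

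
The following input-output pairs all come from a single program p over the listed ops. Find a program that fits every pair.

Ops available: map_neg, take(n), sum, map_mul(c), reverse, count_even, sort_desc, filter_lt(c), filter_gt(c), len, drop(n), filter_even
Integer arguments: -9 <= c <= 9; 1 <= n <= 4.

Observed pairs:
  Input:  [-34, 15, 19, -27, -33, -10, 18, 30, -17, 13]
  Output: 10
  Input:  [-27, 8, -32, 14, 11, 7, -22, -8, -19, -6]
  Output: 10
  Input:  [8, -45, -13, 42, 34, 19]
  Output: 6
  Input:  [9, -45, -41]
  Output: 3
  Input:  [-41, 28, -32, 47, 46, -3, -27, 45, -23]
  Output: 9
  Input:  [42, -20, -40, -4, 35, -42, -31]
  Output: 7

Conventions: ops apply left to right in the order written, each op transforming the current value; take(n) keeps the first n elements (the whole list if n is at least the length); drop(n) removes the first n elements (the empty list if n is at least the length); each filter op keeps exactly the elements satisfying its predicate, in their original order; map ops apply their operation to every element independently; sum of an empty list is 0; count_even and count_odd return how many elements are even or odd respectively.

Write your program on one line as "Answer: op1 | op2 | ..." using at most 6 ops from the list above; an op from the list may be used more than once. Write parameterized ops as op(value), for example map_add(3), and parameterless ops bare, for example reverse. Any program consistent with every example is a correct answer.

sort_desc | reverse | map_mul(8) | map_mul(-2) | count_even

Check, running the answer program on each example:
  [-34, 15, 19, -27, -33, -10, 18, 30, -17, 13] -> [30, 19, 18, 15, 13, -10, -17, -27, -33, -34] -> [-34, -33, -27, -17, -10, 13, 15, 18, 19, 30] -> [-272, -264, -216, -136, -80, 104, 120, 144, 152, 240] -> [544, 528, 432, 272, 160, -208, -240, -288, -304, -480] -> 10
  [-27, 8, -32, 14, 11, 7, -22, -8, -19, -6] -> [14, 11, 8, 7, -6, -8, -19, -22, -27, -32] -> [-32, -27, -22, -19, -8, -6, 7, 8, 11, 14] -> [-256, -216, -176, -152, -64, -48, 56, 64, 88, 112] -> [512, 432, 352, 304, 128, 96, -112, -128, -176, -224] -> 10
  [8, -45, -13, 42, 34, 19] -> [42, 34, 19, 8, -13, -45] -> [-45, -13, 8, 19, 34, 42] -> [-360, -104, 64, 152, 272, 336] -> [720, 208, -128, -304, -544, -672] -> 6
  [9, -45, -41] -> [9, -41, -45] -> [-45, -41, 9] -> [-360, -328, 72] -> [720, 656, -144] -> 3
  [-41, 28, -32, 47, 46, -3, -27, 45, -23] -> [47, 46, 45, 28, -3, -23, -27, -32, -41] -> [-41, -32, -27, -23, -3, 28, 45, 46, 47] -> [-328, -256, -216, -184, -24, 224, 360, 368, 376] -> [656, 512, 432, 368, 48, -448, -720, -736, -752] -> 9
  [42, -20, -40, -4, 35, -42, -31] -> [42, 35, -4, -20, -31, -40, -42] -> [-42, -40, -31, -20, -4, 35, 42] -> [-336, -320, -248, -160, -32, 280, 336] -> [672, 640, 496, 320, 64, -560, -672] -> 7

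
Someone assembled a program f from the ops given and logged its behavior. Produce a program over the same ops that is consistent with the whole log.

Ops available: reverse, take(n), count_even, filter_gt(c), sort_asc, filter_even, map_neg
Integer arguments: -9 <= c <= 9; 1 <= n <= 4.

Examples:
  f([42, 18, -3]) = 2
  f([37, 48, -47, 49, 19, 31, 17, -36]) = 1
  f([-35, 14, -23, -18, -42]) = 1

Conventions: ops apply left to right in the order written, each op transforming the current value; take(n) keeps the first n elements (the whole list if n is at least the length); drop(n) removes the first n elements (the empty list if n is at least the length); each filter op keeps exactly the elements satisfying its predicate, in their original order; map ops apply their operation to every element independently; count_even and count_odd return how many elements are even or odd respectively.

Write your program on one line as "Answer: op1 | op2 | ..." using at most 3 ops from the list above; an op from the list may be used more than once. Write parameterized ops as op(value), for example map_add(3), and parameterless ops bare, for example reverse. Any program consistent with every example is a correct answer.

take(3) | count_even

Check, running the answer program on each example:
  [42, 18, -3] -> [42, 18, -3] -> 2
  [37, 48, -47, 49, 19, 31, 17, -36] -> [37, 48, -47] -> 1
  [-35, 14, -23, -18, -42] -> [-35, 14, -23] -> 1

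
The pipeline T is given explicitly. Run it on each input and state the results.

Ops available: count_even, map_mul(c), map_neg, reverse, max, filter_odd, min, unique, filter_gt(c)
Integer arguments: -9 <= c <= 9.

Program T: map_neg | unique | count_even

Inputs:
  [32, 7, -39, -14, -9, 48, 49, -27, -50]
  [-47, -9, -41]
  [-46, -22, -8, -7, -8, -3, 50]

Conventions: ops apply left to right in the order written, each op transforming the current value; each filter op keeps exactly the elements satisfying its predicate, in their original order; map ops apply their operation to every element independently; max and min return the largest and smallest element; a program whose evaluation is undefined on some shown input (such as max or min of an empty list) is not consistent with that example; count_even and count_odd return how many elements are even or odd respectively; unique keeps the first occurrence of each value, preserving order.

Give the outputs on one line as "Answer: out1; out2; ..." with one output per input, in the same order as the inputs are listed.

4; 0; 4

Execution, op by op:
  [32, 7, -39, -14, -9, 48, 49, -27, -50] -> [-32, -7, 39, 14, 9, -48, -49, 27, 50] -> [-32, -7, 39, 14, 9, -48, -49, 27, 50] -> 4
  [-47, -9, -41] -> [47, 9, 41] -> [47, 9, 41] -> 0
  [-46, -22, -8, -7, -8, -3, 50] -> [46, 22, 8, 7, 8, 3, -50] -> [46, 22, 8, 7, 3, -50] -> 4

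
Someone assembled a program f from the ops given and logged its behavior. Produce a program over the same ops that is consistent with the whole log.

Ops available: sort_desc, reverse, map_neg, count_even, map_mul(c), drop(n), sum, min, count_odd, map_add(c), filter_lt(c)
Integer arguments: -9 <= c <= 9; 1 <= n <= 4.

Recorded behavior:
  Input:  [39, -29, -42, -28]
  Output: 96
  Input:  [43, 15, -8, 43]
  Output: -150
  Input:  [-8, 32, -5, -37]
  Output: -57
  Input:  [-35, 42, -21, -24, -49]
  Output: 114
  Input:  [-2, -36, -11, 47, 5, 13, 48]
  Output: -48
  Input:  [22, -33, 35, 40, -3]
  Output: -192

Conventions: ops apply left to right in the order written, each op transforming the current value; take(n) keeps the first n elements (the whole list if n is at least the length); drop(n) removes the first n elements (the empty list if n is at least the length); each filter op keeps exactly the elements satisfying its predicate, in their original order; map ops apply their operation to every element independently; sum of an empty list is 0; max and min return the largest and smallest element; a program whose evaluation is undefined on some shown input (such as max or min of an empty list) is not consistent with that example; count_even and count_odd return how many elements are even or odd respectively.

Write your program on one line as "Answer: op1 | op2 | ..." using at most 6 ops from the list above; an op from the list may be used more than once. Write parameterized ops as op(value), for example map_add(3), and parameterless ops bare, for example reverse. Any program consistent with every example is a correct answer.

reverse | drop(1) | map_mul(-3) | sort_desc | sum

Check, running the answer program on each example:
  [39, -29, -42, -28] -> [-28, -42, -29, 39] -> [-42, -29, 39] -> [126, 87, -117] -> [126, 87, -117] -> 96
  [43, 15, -8, 43] -> [43, -8, 15, 43] -> [-8, 15, 43] -> [24, -45, -129] -> [24, -45, -129] -> -150
  [-8, 32, -5, -37] -> [-37, -5, 32, -8] -> [-5, 32, -8] -> [15, -96, 24] -> [24, 15, -96] -> -57
  [-35, 42, -21, -24, -49] -> [-49, -24, -21, 42, -35] -> [-24, -21, 42, -35] -> [72, 63, -126, 105] -> [105, 72, 63, -126] -> 114
  [-2, -36, -11, 47, 5, 13, 48] -> [48, 13, 5, 47, -11, -36, -2] -> [13, 5, 47, -11, -36, -2] -> [-39, -15, -141, 33, 108, 6] -> [108, 33, 6, -15, -39, -141] -> -48
  [22, -33, 35, 40, -3] -> [-3, 40, 35, -33, 22] -> [40, 35, -33, 22] -> [-120, -105, 99, -66] -> [99, -66, -105, -120] -> -192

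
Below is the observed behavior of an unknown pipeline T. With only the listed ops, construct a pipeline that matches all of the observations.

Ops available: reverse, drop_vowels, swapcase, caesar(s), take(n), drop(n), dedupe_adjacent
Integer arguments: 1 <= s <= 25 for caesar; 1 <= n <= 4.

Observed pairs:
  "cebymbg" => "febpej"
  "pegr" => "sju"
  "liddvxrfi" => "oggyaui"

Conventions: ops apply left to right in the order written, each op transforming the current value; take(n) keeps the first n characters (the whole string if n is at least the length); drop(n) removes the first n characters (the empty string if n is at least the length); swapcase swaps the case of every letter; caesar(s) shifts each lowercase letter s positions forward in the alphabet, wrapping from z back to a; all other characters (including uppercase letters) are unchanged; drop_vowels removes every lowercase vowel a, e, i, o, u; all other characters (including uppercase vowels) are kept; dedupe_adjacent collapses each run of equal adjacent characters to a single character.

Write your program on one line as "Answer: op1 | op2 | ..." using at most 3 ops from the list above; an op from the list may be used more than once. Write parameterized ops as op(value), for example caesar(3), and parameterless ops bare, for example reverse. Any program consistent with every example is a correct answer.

drop_vowels | caesar(3)

Check, running the answer program on each example:
  "cebymbg" -> "cbymbg" -> "febpej"
  "pegr" -> "pgr" -> "sju"
  "liddvxrfi" -> "lddvxrf" -> "oggyaui"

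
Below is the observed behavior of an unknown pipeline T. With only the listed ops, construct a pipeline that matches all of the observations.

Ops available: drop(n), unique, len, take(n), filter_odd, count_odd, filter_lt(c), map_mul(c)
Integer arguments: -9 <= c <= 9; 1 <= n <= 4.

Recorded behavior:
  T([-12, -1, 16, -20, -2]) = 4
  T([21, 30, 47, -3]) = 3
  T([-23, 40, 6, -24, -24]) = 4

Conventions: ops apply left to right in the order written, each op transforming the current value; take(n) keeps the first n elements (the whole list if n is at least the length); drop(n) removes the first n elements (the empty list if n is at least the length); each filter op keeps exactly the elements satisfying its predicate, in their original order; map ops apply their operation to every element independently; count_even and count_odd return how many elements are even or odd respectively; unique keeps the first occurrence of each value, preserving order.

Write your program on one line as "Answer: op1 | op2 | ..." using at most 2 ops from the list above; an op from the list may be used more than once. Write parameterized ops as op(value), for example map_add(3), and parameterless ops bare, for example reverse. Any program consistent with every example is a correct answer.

drop(1) | len

Check, running the answer program on each example:
  [-12, -1, 16, -20, -2] -> [-1, 16, -20, -2] -> 4
  [21, 30, 47, -3] -> [30, 47, -3] -> 3
  [-23, 40, 6, -24, -24] -> [40, 6, -24, -24] -> 4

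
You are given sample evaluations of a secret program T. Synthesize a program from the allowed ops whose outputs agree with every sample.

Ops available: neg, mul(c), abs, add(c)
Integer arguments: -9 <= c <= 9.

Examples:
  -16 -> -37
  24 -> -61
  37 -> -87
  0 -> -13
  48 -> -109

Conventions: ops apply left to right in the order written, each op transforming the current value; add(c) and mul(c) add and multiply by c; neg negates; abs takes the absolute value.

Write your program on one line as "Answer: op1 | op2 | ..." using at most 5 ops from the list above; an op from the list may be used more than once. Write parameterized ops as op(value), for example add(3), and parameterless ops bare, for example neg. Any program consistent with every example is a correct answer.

add(2) | neg | abs | mul(-2) | add(-9)

Check, running the answer program on each example:
  -16 -> -14 -> 14 -> 14 -> -28 -> -37
  24 -> 26 -> -26 -> 26 -> -52 -> -61
  37 -> 39 -> -39 -> 39 -> -78 -> -87
  0 -> 2 -> -2 -> 2 -> -4 -> -13
  48 -> 50 -> -50 -> 50 -> -100 -> -109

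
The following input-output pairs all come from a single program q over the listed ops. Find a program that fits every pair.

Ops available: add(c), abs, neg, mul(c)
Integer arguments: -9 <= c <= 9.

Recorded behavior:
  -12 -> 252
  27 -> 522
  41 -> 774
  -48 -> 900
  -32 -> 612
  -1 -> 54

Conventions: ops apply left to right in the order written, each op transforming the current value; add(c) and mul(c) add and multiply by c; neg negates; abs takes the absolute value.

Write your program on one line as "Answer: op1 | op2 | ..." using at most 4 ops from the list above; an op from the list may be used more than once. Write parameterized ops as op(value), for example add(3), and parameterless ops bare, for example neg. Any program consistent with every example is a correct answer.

abs | add(2) | mul(-2) | mul(-9)

Check, running the answer program on each example:
  -12 -> 12 -> 14 -> -28 -> 252
  27 -> 27 -> 29 -> -58 -> 522
  41 -> 41 -> 43 -> -86 -> 774
  -48 -> 48 -> 50 -> -100 -> 900
  -32 -> 32 -> 34 -> -68 -> 612
  -1 -> 1 -> 3 -> -6 -> 54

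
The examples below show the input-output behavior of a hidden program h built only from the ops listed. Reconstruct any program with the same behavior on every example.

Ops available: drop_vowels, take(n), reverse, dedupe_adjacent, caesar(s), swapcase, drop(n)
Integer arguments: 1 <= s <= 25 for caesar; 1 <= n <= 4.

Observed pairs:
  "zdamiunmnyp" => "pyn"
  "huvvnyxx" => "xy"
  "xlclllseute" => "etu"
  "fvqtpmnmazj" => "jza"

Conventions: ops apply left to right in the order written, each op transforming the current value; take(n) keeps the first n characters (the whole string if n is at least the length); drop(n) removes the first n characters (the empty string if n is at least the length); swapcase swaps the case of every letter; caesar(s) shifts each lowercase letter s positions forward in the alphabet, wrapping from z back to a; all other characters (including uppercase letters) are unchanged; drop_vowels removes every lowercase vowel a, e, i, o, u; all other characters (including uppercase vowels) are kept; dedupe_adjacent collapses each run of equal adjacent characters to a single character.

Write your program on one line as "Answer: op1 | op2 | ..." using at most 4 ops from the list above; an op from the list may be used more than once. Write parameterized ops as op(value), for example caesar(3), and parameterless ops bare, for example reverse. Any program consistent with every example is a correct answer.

drop(1) | reverse | take(3) | dedupe_adjacent

Check, running the answer program on each example:
  "zdamiunmnyp" -> "damiunmnyp" -> "pynmnuimad" -> "pyn" -> "pyn"
  "huvvnyxx" -> "uvvnyxx" -> "xxynvvu" -> "xxy" -> "xy"
  "xlclllseute" -> "lclllseute" -> "etueslllcl" -> "etu" -> "etu"
  "fvqtpmnmazj" -> "vqtpmnmazj" -> "jzamnmptqv" -> "jza" -> "jza"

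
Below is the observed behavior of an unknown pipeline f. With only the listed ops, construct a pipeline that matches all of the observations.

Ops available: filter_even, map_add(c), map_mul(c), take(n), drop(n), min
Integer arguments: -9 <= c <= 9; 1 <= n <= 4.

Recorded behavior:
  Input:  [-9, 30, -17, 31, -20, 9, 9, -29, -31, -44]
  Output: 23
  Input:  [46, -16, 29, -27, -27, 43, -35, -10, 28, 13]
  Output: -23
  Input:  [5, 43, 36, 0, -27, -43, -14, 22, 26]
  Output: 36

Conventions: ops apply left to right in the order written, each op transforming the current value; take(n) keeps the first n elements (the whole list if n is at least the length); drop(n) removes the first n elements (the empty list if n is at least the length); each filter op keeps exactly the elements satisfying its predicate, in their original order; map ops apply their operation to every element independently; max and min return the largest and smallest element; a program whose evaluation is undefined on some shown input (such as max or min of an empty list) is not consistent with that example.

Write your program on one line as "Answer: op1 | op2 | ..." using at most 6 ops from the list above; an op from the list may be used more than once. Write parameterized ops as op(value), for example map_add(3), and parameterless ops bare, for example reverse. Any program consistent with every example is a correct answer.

drop(1) | take(4) | take(2) | map_add(-7) | take(1) | min

Check, running the answer program on each example:
  [-9, 30, -17, 31, -20, 9, 9, -29, -31, -44] -> [30, -17, 31, -20, 9, 9, -29, -31, -44] -> [30, -17, 31, -20] -> [30, -17] -> [23, -24] -> [23] -> 23
  [46, -16, 29, -27, -27, 43, -35, -10, 28, 13] -> [-16, 29, -27, -27, 43, -35, -10, 28, 13] -> [-16, 29, -27, -27] -> [-16, 29] -> [-23, 22] -> [-23] -> -23
  [5, 43, 36, 0, -27, -43, -14, 22, 26] -> [43, 36, 0, -27, -43, -14, 22, 26] -> [43, 36, 0, -27] -> [43, 36] -> [36, 29] -> [36] -> 36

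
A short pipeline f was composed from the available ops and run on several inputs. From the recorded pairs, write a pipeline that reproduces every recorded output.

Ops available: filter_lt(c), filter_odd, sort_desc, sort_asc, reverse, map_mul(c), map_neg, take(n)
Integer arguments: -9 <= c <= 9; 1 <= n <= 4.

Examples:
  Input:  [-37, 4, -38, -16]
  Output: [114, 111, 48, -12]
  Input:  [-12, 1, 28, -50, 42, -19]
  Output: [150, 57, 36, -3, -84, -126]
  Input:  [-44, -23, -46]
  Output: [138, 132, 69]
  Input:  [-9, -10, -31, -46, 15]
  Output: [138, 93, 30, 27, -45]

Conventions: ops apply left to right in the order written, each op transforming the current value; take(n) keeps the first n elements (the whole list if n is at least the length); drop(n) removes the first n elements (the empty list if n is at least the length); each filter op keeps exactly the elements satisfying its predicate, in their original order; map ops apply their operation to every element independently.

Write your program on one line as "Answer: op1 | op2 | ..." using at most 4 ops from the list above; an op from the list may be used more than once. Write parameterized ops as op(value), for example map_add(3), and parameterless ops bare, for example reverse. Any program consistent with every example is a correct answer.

map_mul(3) | map_mul(-1) | sort_asc | sort_desc

Check, running the answer program on each example:
  [-37, 4, -38, -16] -> [-111, 12, -114, -48] -> [111, -12, 114, 48] -> [-12, 48, 111, 114] -> [114, 111, 48, -12]
  [-12, 1, 28, -50, 42, -19] -> [-36, 3, 84, -150, 126, -57] -> [36, -3, -84, 150, -126, 57] -> [-126, -84, -3, 36, 57, 150] -> [150, 57, 36, -3, -84, -126]
  [-44, -23, -46] -> [-132, -69, -138] -> [132, 69, 138] -> [69, 132, 138] -> [138, 132, 69]
  [-9, -10, -31, -46, 15] -> [-27, -30, -93, -138, 45] -> [27, 30, 93, 138, -45] -> [-45, 27, 30, 93, 138] -> [138, 93, 30, 27, -45]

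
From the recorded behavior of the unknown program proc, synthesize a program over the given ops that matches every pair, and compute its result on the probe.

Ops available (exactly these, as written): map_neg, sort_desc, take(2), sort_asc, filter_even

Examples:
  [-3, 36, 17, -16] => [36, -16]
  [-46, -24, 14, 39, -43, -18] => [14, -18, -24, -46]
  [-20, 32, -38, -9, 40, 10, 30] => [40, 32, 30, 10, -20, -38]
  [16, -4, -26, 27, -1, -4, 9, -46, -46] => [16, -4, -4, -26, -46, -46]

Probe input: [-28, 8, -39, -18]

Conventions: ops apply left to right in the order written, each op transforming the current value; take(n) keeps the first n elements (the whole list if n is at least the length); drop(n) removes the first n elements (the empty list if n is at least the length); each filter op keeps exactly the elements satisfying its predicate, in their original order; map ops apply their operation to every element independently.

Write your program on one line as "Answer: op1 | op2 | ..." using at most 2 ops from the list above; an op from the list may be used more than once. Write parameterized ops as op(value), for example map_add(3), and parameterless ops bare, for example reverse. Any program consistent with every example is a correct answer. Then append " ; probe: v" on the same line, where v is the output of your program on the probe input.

sort_desc | filter_even ; probe: [8, -18, -28]

Check, running the answer program on each example:
  [-3, 36, 17, -16] -> [36, 17, -3, -16] -> [36, -16]
  [-46, -24, 14, 39, -43, -18] -> [39, 14, -18, -24, -43, -46] -> [14, -18, -24, -46]
  [-20, 32, -38, -9, 40, 10, 30] -> [40, 32, 30, 10, -9, -20, -38] -> [40, 32, 30, 10, -20, -38]
  [16, -4, -26, 27, -1, -4, 9, -46, -46] -> [27, 16, 9, -1, -4, -4, -26, -46, -46] -> [16, -4, -4, -26, -46, -46]
  probe: [-28, 8, -39, -18] -> [8, -18, -28, -39] -> [8, -18, -28]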